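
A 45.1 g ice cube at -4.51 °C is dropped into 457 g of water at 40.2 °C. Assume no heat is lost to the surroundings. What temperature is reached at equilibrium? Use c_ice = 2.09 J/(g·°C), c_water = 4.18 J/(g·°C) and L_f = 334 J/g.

T_f ≈ 29.2 °C

Energy balance with sensible and latent terms:
ice -4.51→0 °C: 45.1×2.09×4.51 = 425.11; melt ice: 45.1×334 = 15063; meltwater 0→T: 45.1×4.18×T = 188.52 T; water: 1910.3(T − 40.2)
2098.8 T = 76792 − 15489 = 61304
T ≈ 29.21 °C (positive, so assuming full melt was valid).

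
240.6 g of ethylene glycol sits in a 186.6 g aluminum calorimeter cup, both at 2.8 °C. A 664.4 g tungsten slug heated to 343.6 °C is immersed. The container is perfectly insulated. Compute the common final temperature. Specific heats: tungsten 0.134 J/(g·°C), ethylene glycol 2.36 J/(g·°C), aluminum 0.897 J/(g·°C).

T_f ≈ 39.6 °C

With ΣQ=0 the equilibrium temperature is the m·c-weighted mean:
T_f = (89.03·343.6 + 567.82·2.8 + 167.38·2.8) / (89.03 + 567.82 + 167.38)
    = 32649 / 824.23 ≈ 39.61 °C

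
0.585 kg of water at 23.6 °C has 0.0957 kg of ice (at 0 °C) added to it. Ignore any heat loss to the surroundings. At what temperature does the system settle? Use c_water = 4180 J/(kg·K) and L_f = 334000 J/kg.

Heat gained plus heat lost sum to zero:
melt ice: 0.0957×334000 = 31964
  warm the meltwater: 400.03 T
  water cools: 0.585×4180×(T − 23.6) = 2445.3(T − 23.6)
2845.3 T = 57709 − 31964 = 25745
T ≈ 9.05 °C — above 0 °C, consistent with complete melting.

T_f ≈ 9.0 °C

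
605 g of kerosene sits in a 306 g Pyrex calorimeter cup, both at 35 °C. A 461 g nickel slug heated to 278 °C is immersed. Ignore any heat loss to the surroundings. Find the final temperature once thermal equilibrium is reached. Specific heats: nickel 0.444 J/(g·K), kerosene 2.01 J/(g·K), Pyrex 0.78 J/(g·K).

Let T be the final temperature. ΣQ_i = 0:
461·0.444·(T − 278) + 605·2.01·(T − 35) + 306·0.78·(T − 35) = 0
204.68(T − 278) + 1216(T − 35) + 238.68(T − 35) = 0
(204.68 + 1216 + 238.68) T = 204.68·278 + 1216·35 + 238.68·35
T = 107818 / 1659.4 = 65 °C

T_f ≈ 65.0 °C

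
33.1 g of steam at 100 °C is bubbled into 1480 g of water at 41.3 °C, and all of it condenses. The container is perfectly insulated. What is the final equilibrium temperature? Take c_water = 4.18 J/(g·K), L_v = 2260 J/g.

T_f ≈ 54.4 °C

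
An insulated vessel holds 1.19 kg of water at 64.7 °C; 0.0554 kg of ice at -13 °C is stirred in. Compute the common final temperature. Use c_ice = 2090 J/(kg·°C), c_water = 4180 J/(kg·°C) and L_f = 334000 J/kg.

Setting the total heat transfer to zero:
warm ice to 0 °C: 0.0554×2090×(0 − (-13)) = 1505.2; fusion: m_ice L_f = 0.0554×334000 = 18504; meltwater 0→T: 0.0554×4180×T = 231.57 T; water cools: 1.19×4180×(T − 64.7) = 4974.2(T − 64.7)
5205.8 T = 321831 − 20009 = 301822
T ≈ 57.98 °C — above 0 °C, consistent with complete melting.

T_f ≈ 58.0 °C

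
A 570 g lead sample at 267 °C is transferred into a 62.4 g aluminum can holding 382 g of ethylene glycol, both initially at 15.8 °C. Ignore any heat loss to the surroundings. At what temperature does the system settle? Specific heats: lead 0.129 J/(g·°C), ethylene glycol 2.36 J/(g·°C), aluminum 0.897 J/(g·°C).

T_f ≈ 33.7 °C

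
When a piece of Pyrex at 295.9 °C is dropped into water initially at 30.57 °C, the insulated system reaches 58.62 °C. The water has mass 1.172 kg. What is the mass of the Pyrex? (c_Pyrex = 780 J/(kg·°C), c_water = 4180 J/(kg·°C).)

m ≈ 0.742 kg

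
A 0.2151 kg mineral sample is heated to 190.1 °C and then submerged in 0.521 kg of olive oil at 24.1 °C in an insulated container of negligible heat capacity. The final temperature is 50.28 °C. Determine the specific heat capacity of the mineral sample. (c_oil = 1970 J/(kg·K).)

c ≈ 893 J/(kg·K)

Heat gained plus heat lost sum to zero:
0.2151·c·(50.28 − 190.1) + 0.521·1970·(50.28 − 24.1) = 0
-30.08 c = -26870
c = -26870/-30.08 ≈ 893.4 J/(kg·K)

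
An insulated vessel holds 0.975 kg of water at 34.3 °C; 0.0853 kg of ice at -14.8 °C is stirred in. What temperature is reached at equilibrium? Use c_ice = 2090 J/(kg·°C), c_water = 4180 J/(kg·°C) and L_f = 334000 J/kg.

T_f ≈ 24.5 °C

Sum of m c ΔT and latent-heat terms is zero:
warm ice to 0 °C: 0.0853·2090·(0 − (-14.8)) = 2638.5
  melt ice: 0.0853·334000 = 28490
  warm the meltwater: 356.55 T
  water cools: 0.975·4180·(T − 34.3) = 4075.5(T − 34.3)
4432.1 T = 139790 − 31129 = 108661
T ≈ 24.52 °C — above 0 °C, consistent with complete melting.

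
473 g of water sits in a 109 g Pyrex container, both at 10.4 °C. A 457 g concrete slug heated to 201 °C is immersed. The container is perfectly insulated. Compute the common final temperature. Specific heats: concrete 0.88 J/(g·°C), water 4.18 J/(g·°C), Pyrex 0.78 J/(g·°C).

T_f ≈ 41.5 °C

T_f is the heat-capacity-weighted average of the initial temperatures:
T_f = (402.16·201 + 1977.1·10.4 + 85.02·10.4) / (402.16 + 1977.1 + 85.02)
    = 102281 / 2464.3 ≈ 41.50 °C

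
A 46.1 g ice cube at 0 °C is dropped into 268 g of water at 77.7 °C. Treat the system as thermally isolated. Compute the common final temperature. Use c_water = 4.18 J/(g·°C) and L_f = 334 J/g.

Energy conservation, ΣQ = 0:
fusion: m_ice L_f = 46.1×334 = 15397
  warm the meltwater: 192.7 T
  water: 1120.2(T − 77.7)
1312.9 T = 87043 − 15397 = 71645
T ≈ 54.57 °C. Since T > 0 °C, the all-ice-melts assumption holds.

T_f ≈ 54.6 °C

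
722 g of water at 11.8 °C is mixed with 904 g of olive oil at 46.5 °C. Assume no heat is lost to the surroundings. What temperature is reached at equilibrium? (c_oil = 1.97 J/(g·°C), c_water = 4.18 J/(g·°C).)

Conservation of energy gives ΣQ = 0:
904*1.97*(T − 46.5) + 722*4.18*(T − 11.8) = 0
1780.9(T − 46.5) + 3018(T − 11.8) = 0
4798.8 T = 118423
T ≈ 24.68 °C

T_f ≈ 24.7 °C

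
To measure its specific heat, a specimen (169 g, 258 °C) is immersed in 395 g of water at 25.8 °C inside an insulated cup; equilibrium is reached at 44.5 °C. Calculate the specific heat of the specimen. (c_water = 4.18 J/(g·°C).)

c ≈ 0.856 J/(g·°C)

Heat lost by the specimen = heat gained by the water:
169·c·(258 − 44.5) = 395·4.18·(44.5 − 25.8)
36082 c = 30876  ⇒  c ≈ 0.8557 J/(g·°C)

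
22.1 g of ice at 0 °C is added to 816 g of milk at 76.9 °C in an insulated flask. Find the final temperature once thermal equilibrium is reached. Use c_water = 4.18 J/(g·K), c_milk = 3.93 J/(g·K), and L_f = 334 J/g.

Energy balance with sensible and latent terms:
latent heat to melt: 22.1·334 = 7381.4; meltwater 0→T: 22.1·4.18·T = 92.38 T; milk cools: 816·3.93·(T − 76.9) = 3206.9(T − 76.9)
3299.3 T = 246609 − 7381.4 = 239228
T ≈ 72.51 °C — above 0 °C, consistent with complete melting.

T_f ≈ 72.5 °C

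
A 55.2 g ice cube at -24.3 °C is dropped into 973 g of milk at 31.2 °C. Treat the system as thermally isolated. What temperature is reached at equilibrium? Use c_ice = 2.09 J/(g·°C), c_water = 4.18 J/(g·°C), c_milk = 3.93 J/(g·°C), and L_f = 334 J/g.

Let T be the final temperature. ΣQ_i = 0:
ice -24.3→0 °C: 55.2×2.09×24.3 = 2803.4
  fusion: m_ice L_f = 55.2×334 = 18437
  meltwater 0→T: 55.2×4.18×T = 230.74 T
  milk: 3823.9(T − 31.2)
4054.6 T = 119305 − 21240 = 98065
T ≈ 24.19 °C — above 0 °C, consistent with complete melting.

T_f ≈ 24.2 °C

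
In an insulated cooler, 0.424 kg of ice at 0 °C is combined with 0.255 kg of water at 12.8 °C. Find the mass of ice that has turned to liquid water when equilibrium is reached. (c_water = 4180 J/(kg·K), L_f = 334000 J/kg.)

m_melted ≈ 0.0408 kg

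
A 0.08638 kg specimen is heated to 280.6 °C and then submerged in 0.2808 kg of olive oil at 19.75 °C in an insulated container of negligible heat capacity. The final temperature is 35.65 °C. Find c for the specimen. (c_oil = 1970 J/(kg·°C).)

Setting the total heat transfer to zero:
0.08638·c·(35.65 − 280.6) + 0.2808·1970·(35.65 − 19.75) = 0
-21.16 c = -8795.5
c = -8795.5/-21.16 ≈ 415.7 J/(kg·°C)

c ≈ 416 J/(kg·°C)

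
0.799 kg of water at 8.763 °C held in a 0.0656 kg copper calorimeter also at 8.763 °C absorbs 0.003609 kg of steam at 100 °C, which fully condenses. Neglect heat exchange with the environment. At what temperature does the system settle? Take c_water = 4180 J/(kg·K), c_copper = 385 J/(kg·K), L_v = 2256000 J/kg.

Sum of m c ΔT and latent-heat terms is zero:
latent heat released on condensation: 0.003609·2256000 = 8141.9; condensate cools 100→T: 0.003609·4180·(T − 100) = 15.09(T − 100); original water: 3339.8(T − 8.763); copper cup: 0.0656·385·(T − 8.763) = 25.26(T − 8.763)
3380.2 T = 8141.9 + 1508.6 + 29488 = 39139
T ≈ 11.58 °C — below 100 °C, confirming all the steam condensed.

T_f ≈ 11.6 °C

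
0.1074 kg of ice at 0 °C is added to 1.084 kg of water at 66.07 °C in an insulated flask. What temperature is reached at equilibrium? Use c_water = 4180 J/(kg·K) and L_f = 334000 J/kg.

Taking heat into each body as positive, Σ m c ΔT = 0:
latent heat to melt: 0.1074×334000 = 35872; meltwater 0→T: 0.1074×4180×T = 448.93 T; water: 4531.1(T − 66.07)
4980.1 T = 299371 − 35872 = 263499
T ≈ 52.91 °C. Since T > 0 °C, the all-ice-melts assumption holds.

T_f ≈ 52.9 °C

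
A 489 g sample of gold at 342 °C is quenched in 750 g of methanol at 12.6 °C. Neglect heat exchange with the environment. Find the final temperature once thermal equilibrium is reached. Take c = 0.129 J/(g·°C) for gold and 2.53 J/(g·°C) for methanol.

T_f ≈ 23.2 °C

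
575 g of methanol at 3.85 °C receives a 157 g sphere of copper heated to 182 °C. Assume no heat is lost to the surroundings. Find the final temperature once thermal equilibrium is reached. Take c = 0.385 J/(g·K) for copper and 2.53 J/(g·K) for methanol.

|Q_copper| = |Q_methanol|:
157×0.385×(182 − T) = 575×2.53×(T − 3.85)
60.45(182 − T) = 1454.8(T − 3.85)
1515.2 T = 16602  ⇒  T ≈ 10.96 °C

T_f ≈ 11.0 °C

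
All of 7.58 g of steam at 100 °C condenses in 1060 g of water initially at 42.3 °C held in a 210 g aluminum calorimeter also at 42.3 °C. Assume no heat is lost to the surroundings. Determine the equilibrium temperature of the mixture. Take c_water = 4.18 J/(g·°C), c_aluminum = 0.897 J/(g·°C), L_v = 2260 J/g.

Conservation of energy gives ΣQ = 0:
latent heat released on condensation: 7.58×2260 = 17131; condensate cools 100→T: 7.58×4.18×(T − 100) = 31.68(T − 100); original water: 4430.8(T − 42.3); aluminum cup: 210×0.897×(T − 42.3) = 188.37(T − 42.3)
4650.9 T = 17131 + 3168.4 + 195391 = 215690
T ≈ 46.38 °C — below 100 °C, confirming all the steam condensed.

T_f ≈ 46.4 °C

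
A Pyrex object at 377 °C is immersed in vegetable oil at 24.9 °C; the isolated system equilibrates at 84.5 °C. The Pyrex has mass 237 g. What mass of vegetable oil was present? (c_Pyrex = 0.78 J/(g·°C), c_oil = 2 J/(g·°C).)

Conservation of energy gives ΣQ = 0:
237×0.78×(84.5 − 377) + m×2×(84.5 − 24.9) = 0
119.2 m = 54072
m = 54072/119.2 ≈ 453.6 g

m ≈ 454 g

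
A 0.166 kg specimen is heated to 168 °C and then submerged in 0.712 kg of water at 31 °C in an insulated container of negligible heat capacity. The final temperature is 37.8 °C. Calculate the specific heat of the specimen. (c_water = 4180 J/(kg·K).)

c ≈ 936 J/(kg·K)

Let T be the final temperature. ΣQ_i = 0:
0.166·c·(37.8 − 168) + 0.712·4180·(37.8 − 31) = 0
-21.61 c = -20238
c = -20238/-21.61 ≈ 936.4 J/(kg·K)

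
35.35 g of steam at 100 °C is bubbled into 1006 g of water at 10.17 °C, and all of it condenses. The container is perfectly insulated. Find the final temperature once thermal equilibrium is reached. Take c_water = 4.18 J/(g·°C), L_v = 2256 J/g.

Taking heat into each body as positive, Σ m c ΔT = 0:
latent heat released on condensation: 35.35×2256 = 79750
  condensate cools 100→T: 35.35×4.18×(T − 100) = 147.76(T − 100)
  original water: 4205.1(T − 10.17)
4352.8 T = 79750 + 14776 + 42766 = 137292
T ≈ 31.54 °C (< 100 °C, so full condensation is consistent).

T_f ≈ 31.5 °C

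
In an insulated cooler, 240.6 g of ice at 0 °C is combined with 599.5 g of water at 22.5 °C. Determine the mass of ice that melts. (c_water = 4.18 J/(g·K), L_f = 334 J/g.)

Heat available from the water dropping to 0 °C: 599.5×4.18×22.5 = 56383 J.
Fully melting the ice requires m_ice L_f = 240.6×334 = 80360 J.
56383 J < 80360 J, so only part of the ice melts and the system sits at 0 °C.
Mass melted = 56383/334 ≈ 168.8 g.

m_melted ≈ 169 g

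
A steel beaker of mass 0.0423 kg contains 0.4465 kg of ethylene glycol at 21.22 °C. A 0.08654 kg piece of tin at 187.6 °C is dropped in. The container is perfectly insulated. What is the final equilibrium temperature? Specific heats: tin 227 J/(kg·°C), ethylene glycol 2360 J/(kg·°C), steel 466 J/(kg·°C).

Net heat exchanged in the isolated system is zero:
0.08654·227·(T − 187.6) + 0.4465·2360·(T − 21.22) + 0.0423·466·(T − 21.22) = 0
1093.1 T = 26464
T = 26464/1093.1 ≈ 24.21 °C

T_f ≈ 24.2 °C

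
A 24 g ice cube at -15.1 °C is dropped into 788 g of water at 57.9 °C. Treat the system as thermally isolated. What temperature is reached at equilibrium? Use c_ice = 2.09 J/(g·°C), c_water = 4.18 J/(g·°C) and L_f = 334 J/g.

Sum of m c ΔT and latent-heat terms is zero:
ice -15.1→0 °C: 24·2.09·15.1 = 757.42; melt ice: 24·334 = 8016; meltwater 0→T: 24·4.18·T = 100.32 T; water: 3293.8(T − 57.9)
3394.2 T = 190713 − 8773.4 = 181940
T ≈ 53.60 °C (positive, so assuming full melt was valid).

T_f ≈ 53.6 °C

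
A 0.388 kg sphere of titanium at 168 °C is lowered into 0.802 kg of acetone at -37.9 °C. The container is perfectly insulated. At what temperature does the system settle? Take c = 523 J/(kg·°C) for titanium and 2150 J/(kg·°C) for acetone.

T_f ≈ -16.2 °C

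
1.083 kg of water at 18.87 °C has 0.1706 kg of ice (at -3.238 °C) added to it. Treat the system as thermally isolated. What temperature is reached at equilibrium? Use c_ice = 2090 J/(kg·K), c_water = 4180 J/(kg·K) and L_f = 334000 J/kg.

T_f ≈ 5.2 °C

Sum of m c ΔT and latent-heat terms is zero:
ice -3.238→0 °C: 0.1706×2090×3.238 = 1154.5; fusion: m_ice L_f = 0.1706×334000 = 56980; meltwater 0→T: 0.1706×4180×T = 713.11 T; water cools: 1.083×4180×(T − 18.87) = 4526.9(T − 18.87)
5240 T = 85423 − 58135 = 27288
T ≈ 5.21 °C (positive, so assuming full melt was valid).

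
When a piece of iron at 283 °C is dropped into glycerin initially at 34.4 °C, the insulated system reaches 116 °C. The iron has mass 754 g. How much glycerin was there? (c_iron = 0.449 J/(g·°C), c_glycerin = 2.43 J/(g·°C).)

Energy conservation, ΣQ = 0:
754·0.449·(116 − 283) + m·2.43·(116 − 34.4) = 0
198.29 m = 56537
m = 56537/198.29 ≈ 285.1 g

m ≈ 285 g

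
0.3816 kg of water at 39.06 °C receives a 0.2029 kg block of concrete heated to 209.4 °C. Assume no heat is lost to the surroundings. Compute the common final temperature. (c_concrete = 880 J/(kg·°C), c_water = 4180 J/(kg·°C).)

T_f ≈ 56.2 °C

Conservation of energy gives ΣQ = 0:
0.2029*880*(T − 209.4) + 0.3816*4180*(T − 39.06) = 0
178.55(T − 209.4) + 1595.1(T − 39.06) = 0
(178.55 + 1595.1) T = 178.55*209.4 + 1595.1*39.06
T = 99693 / 1773.6 = 56.2 °C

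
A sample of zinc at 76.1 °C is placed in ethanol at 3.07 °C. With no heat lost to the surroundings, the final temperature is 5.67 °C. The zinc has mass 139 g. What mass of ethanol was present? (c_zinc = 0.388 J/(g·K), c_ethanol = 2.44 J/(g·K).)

Conservation of energy gives ΣQ = 0:
139×0.388×(5.67 − 76.1) + m×2.44×(5.67 − 3.07) = 0
6.344 m = 3798.4
m = 3798.4/6.344 ≈ 598.7 g

m ≈ 599 g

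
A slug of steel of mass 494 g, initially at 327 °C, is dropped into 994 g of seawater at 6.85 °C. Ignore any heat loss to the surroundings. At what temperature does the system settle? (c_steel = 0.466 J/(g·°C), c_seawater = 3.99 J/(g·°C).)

Setting the total heat transfer to zero:
494·0.466·(T − 327) + 994·3.99·(T − 6.85) = 0
230.2(T − 327) + 3966.1(T − 6.85) = 0
4196.3 T = 102444
T = 102444/4196.3 ≈ 24.41 °C

T_f ≈ 24.4 °C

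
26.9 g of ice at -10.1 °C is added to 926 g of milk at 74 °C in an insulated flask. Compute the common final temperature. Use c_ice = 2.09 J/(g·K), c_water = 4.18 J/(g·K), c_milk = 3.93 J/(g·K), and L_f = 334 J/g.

Sum of m c ΔT and latent-heat terms is zero:
warm ice to 0 °C: 26.9·2.09·(0 − (-10.1)) = 567.83
  latent heat to melt: 26.9·334 = 8984.6
  warm the meltwater: 112.44 T
  milk cools: 926·3.93·(T − 74) = 3639.2(T − 74)
3751.6 T = 269299 − 9552.4 = 259747
T ≈ 69.24 °C — above 0 °C, consistent with complete melting.

T_f ≈ 69.2 °C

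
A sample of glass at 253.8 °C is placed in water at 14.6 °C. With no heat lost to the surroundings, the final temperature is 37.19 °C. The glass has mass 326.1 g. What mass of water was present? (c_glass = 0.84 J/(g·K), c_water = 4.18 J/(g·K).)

m ≈ 628 g

Heat gained plus heat lost sum to zero:
326.1·0.84·(37.19 − 253.8) + m·4.18·(37.19 − 14.6) = 0
94.43 m = 59335
m = 59335/94.43 ≈ 628.4 g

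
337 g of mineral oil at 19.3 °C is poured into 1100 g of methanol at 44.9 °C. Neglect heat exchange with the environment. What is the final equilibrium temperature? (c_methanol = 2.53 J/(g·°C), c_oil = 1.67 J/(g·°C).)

Taking heat into each body as positive, Σ m c ΔT = 0:
1100*2.53*(T − 44.9) + 337*1.67*(T − 19.3) = 0
2783(T − 44.9) + 562.79(T − 19.3) = 0
3345.8 T = 135819
T ≈ 40.59 °C

T_f ≈ 40.6 °C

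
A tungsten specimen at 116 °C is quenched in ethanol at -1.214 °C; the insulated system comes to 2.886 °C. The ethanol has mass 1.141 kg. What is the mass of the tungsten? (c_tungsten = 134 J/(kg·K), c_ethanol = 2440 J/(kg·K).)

Let T be the final temperature. ΣQ_i = 0:
m×134×(2.886 − 116) + 1.141×2440×(2.886 − (-1.214)) = 0
-15157 m = -11415
m = -11415/-15157 ≈ 0.7531 kg

m ≈ 0.753 kg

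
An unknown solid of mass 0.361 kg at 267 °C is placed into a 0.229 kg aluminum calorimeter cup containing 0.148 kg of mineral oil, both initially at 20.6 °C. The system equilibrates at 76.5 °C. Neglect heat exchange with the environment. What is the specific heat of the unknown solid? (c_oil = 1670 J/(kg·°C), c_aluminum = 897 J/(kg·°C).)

c ≈ 368 J/(kg·°C)

Net heat exchanged in the isolated system is zero:
0.361·c·(76.5 − 267) + 0.148·1670·(76.5 − 20.6) + 0.229·897·(76.5 − 20.6) = 0
-68.77 c = -25299
c = -25299/-68.77 ≈ 367.9 J/(kg·°C)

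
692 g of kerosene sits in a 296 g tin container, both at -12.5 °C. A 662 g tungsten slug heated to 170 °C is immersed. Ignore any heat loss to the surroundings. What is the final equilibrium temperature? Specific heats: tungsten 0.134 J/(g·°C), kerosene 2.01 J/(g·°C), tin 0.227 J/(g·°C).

Setting the total heat transfer to zero:
662·0.134·(T − 170) + 692·2.01·(T − (-12.5)) + 296·0.227·(T − (-12.5)) = 0
88.71(T − 170) + 1390.9(T − (-12.5)) + 67.19(T − (-12.5)) = 0
1546.8 T = -3146
T = -3146 / 1546.8 = -2.03 °C

T_f ≈ -2.0 °C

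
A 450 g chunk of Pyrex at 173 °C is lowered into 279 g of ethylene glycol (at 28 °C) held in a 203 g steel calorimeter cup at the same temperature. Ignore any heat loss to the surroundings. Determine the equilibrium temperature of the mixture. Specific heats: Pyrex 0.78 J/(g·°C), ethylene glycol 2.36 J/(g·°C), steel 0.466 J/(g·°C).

Let T be the final temperature. ΣQ_i = 0:
450*0.78*(T − 173) + 279*2.36*(T − 28) + 203*0.466*(T − 28) = 0
351(T − 173) + 658.44(T − 28) + 94.6(T − 28) = 0
(351 + 658.44 + 94.6) T = 351*173 + 658.44*28 + 94.6*28
T ≈ 74.10 °C

T_f ≈ 74.1 °C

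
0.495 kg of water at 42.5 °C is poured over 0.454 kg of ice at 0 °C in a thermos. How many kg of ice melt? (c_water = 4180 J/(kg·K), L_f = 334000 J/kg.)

Cooling the water to 0 °C releases 0.495×4180×42.5 = 87937 J.
Fully melting the ice requires m_ice L_f = 0.454×334000 = 151636 J.
87937 J < 151636 J, so only part of the ice melts and the system sits at 0 °C.
Mass melted = 87937/334000 ≈ 0.2633 kg.

m_melted ≈ 0.263 kg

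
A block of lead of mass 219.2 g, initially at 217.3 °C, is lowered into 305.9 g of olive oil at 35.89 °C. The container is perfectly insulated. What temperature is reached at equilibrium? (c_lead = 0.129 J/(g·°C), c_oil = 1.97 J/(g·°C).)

Heat gained plus heat lost sum to zero:
219.2×0.129×(T − 217.3) + 305.9×1.97×(T − 35.89) = 0
630.9 T = 27773
T = 27773 / 630.9 = 44 °C

T_f ≈ 44.0 °C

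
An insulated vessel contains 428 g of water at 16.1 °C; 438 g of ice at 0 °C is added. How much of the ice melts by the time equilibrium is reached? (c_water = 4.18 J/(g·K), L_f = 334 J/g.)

m_melted ≈ 86.2 g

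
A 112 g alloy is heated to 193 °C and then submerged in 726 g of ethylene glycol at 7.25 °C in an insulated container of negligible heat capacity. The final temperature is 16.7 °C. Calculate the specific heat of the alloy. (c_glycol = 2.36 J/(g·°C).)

c ≈ 0.82 J/(g·°C)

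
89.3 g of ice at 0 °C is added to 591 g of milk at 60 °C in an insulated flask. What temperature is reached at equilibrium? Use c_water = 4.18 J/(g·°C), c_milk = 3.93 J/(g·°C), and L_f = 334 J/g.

Let T be the final temperature. ΣQ_i = 0:
fusion: m_ice L_f = 89.3·334 = 29826; meltwater 0→T: 89.3·4.18·T = 373.27 T; milk: 2322.6(T − 60)
2695.9 T = 139358 − 29826 = 109532
T ≈ 40.63 °C (positive, so assuming full melt was valid).

T_f ≈ 40.6 °C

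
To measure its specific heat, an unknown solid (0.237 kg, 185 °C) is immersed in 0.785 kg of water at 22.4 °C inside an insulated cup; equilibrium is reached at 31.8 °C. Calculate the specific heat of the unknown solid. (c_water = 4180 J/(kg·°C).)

m_s c (T_s − T_f) = m_water c_water (T_f − T_0):
0.237·c·(185 − 31.8) = 0.785·4180·(31.8 − 22.4)
36.31 c = 30844  ⇒  c ≈ 849.5 J/(kg·°C)

c ≈ 850 J/(kg·°C)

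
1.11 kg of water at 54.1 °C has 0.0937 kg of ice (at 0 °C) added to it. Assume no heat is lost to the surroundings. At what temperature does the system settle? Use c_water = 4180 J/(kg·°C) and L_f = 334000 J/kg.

T_f ≈ 43.7 °C

Energy balance with sensible and latent terms:
melt ice: 0.0937·334000 = 31296
  warm the meltwater: 391.67 T
  water: 4639.8(T − 54.1)
5031.5 T = 251013 − 31296 = 219717
T ≈ 43.67 °C (positive, so assuming full melt was valid).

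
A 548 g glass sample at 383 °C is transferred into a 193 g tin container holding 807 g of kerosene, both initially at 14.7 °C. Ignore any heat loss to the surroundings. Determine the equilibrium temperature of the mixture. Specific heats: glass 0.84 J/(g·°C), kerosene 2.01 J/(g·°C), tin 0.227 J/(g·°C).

Net heat exchanged in the isolated system is zero:
548×0.84×(T − 383) + 807×2.01×(T − 14.7) + 193×0.227×(T − 14.7) = 0
460.32(T − 383) + 1622.1(T − 14.7) + 43.81(T − 14.7) = 0
2126.2 T = 200791
T = 200791/2126.2 ≈ 94.44 °C

T_f ≈ 94.4 °C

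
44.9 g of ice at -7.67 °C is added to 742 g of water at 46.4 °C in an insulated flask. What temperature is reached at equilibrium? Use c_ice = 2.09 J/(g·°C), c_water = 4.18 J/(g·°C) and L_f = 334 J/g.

T_f ≈ 39.0 °C

Conservation of energy gives ΣQ = 0:
ice -7.67→0 °C: 44.9·2.09·7.67 = 719.76
  latent heat to melt: 44.9·334 = 14997
  meltwater 0→T: 44.9·4.18·T = 187.68 T
  water cools: 742·4.18·(T − 46.4) = 3101.6(T − 46.4)
3289.2 T = 143912 − 15716 = 128196
T ≈ 38.97 °C. Since T > 0 °C, the all-ice-melts assumption holds.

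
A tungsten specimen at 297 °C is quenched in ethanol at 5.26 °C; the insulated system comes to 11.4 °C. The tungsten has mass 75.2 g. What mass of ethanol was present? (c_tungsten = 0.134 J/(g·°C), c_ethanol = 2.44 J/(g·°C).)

m ≈ 192 g

Energy conservation, ΣQ = 0:
75.2·0.134·(11.4 − 297) + m·2.44·(11.4 − 5.26) = 0
14.98 m = 2877.9
m = 2877.9/14.98 ≈ 192.1 g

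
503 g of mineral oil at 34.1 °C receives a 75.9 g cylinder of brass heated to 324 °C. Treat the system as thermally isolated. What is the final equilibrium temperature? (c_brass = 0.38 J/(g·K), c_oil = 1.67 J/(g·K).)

Heat lost by the brass equals heat gained by the oil:
75.9×0.38×(324 − T) = 503×1.67×(T − 34.1)
28.84(324 − T) = 840.01(T − 34.1)
868.85 T = 37989  ⇒  T ≈ 43.72 °C

T_f ≈ 43.7 °C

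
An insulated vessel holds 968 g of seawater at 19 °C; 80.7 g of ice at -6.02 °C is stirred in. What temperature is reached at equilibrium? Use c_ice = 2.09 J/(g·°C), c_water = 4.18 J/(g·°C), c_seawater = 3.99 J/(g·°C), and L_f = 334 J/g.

T_f ≈ 10.8 °C

Setting the total heat transfer to zero:
warm ice to 0 °C: 80.7·2.09·(0 − (-6.02)) = 1015.4
  latent heat to melt: 80.7·334 = 26954
  warm the meltwater: 337.33 T
  seawater: 3862.3(T − 19)
4199.6 T = 73384 − 27969 = 45415
T ≈ 10.81 °C (positive, so assuming full melt was valid).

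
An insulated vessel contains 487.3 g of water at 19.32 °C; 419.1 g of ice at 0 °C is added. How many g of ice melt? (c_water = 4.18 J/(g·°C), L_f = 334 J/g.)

m_melted ≈ 118 g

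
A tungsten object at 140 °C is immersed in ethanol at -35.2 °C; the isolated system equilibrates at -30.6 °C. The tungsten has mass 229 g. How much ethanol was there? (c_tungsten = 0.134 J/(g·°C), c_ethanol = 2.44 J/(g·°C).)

m ≈ 466 g

Net heat exchanged in the isolated system is zero:
229·0.134·(-30.6 − 140) + m·2.44·(-30.6 − (-35.2)) = 0
11.22 m = 5235
m = 5235/11.22 ≈ 466.4 g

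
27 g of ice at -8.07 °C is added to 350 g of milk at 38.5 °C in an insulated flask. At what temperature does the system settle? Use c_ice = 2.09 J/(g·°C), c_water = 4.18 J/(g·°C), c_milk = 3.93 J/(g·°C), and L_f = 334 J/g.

T_f ≈ 29.2 °C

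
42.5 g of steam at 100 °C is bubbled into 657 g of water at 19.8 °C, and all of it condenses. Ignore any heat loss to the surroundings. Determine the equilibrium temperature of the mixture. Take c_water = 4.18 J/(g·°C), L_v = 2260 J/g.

Energy balance with sensible and latent terms:
latent heat released on condensation: 42.5·2260 = 96050
  condensate cools 100→T: 42.5·4.18·(T − 100) = 177.65(T − 100)
  water warms: 657·4.18·(T − 19.8) = 2746.3(T − 19.8)
2923.9 T = 96050 + 17765 + 54376 = 168191
T ≈ 57.52 °C (< 100 °C, so full condensation is consistent).

T_f ≈ 57.5 °C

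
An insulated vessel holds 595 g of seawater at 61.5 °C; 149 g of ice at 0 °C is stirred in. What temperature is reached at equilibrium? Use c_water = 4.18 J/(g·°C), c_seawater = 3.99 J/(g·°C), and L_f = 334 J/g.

Conservation of energy gives ΣQ = 0:
latent heat to melt: 149×334 = 49766
  warm the meltwater: 622.82 T
  seawater cools: 595×3.99×(T − 61.5) = 2374.1(T − 61.5)
2996.9 T = 146004 − 49766 = 96238
T ≈ 32.11 °C. Since T > 0 °C, the all-ice-melts assumption holds.

T_f ≈ 32.1 °C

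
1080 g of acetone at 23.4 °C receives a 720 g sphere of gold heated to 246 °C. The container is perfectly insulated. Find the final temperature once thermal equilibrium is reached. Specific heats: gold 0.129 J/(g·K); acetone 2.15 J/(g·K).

T_f ≈ 32.0 °C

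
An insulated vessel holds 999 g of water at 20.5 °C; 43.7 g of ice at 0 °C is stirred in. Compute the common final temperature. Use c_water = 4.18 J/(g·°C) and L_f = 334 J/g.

T_f ≈ 16.3 °C

Conservation of energy gives ΣQ = 0:
fusion: m_ice L_f = 43.7·334 = 14596
  meltwater 0→T: 43.7·4.18·T = 182.67 T
  water: 4175.8(T − 20.5)
4358.5 T = 85604 − 14596 = 71009
T ≈ 16.29 °C. Since T > 0 °C, the all-ice-melts assumption holds.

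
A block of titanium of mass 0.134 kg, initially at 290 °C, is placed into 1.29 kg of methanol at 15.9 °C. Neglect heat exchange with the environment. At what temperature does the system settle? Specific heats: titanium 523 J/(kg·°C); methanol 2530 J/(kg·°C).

Net heat exchanged in the isolated system is zero:
0.134×523×(T − 290) + 1.29×2530×(T − 15.9) = 0
70.08(T − 290) + 3263.7(T − 15.9) = 0
3333.8 T = 72217
T = 72217 / 3333.8 = 21.7 °C

T_f ≈ 21.7 °C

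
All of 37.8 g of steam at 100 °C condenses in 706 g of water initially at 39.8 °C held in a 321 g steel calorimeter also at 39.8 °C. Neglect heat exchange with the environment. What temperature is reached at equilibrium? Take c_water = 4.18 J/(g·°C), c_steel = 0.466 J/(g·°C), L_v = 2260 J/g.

Setting the total heat transfer to zero:
steam→water at 100 °C releases m L_v = 37.8·2260 = 85428; condensed water 100 °C→T: 158(T − 100); original water: 2951.1(T − 39.8); cup: 149.59(T − 39.8)
3258.7 T = 85428 + 15800 + 123407 = 224635
T ≈ 68.93 °C (< 100 °C, so full condensation is consistent).

T_f ≈ 68.9 °C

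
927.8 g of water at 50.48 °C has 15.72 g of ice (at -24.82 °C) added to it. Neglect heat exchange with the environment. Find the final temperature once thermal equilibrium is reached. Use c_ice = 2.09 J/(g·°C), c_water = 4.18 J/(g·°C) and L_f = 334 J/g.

T_f ≈ 48.1 °C

Energy conservation, ΣQ = 0:
ice -24.82→0 °C: 15.72×2.09×24.82 = 815.46
  latent heat to melt: 15.72×334 = 5250.5
  warm the meltwater: 65.71 T
  water: 3878.2(T − 50.48)
3943.9 T = 195772 − 6065.9 = 189706
T ≈ 48.10 °C. Since T > 0 °C, the all-ice-melts assumption holds.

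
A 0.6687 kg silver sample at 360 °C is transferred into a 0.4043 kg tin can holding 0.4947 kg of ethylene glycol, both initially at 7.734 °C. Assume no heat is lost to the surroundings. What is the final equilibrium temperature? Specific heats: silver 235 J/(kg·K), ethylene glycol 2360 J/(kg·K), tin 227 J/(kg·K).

T_f ≈ 46.8 °C

Net heat exchanged in the isolated system is zero:
0.6687×235×(T − 360) + 0.4947×2360×(T − 7.734) + 0.4043×227×(T − 7.734) = 0
1416.4 T = 66311
T = 66311 / 1416.4 = 46.8 °C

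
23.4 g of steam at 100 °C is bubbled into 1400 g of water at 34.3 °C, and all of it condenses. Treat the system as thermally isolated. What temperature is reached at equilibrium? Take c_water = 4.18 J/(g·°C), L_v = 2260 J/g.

T_f ≈ 44.3 °C

Let T be the final temperature. ΣQ_i = 0:
steam→water at 100 °C releases m L_v = 23.4·2260 = 52884; condensate cools 100→T: 23.4·4.18·(T − 100) = 97.81(T − 100); water warms: 1400·4.18·(T − 34.3) = 5852(T − 34.3)
5949.8 T = 52884 + 9781.2 + 200724 = 263389
T ≈ 44.27 °C (< 100 °C, so full condensation is consistent).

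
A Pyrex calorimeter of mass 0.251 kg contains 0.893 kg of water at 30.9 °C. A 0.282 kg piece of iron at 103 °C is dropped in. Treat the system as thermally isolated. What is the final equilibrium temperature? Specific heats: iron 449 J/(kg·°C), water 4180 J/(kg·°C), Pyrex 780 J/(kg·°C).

T_f ≈ 33.2 °C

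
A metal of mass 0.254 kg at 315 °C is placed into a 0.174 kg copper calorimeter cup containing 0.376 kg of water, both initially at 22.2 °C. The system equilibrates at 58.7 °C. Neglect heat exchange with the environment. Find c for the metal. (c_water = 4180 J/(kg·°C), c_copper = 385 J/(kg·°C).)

c ≈ 919 J/(kg·°C)

Let T be the final temperature. ΣQ_i = 0:
0.254×c×(58.7 − 315) + 0.376×4180×(58.7 − 22.2) + 0.174×385×(58.7 − 22.2) = 0
-65.1 c = -59811
c = -59811/-65.1 ≈ 918.8 J/(kg·°C)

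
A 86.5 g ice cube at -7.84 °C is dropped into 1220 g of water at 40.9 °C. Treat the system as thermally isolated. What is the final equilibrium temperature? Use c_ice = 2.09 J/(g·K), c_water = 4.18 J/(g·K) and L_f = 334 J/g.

Setting the total heat transfer to zero:
warm ice to 0 °C: 86.5×2.09×(0 − (-7.84)) = 1417.4; fusion: m_ice L_f = 86.5×334 = 28891; meltwater 0→T: 86.5×4.18×T = 361.57 T; water cools: 1220×4.18×(T − 40.9) = 5099.6(T − 40.9)
5461.2 T = 208574 − 30308 = 178265
T ≈ 32.64 °C — above 0 °C, consistent with complete melting.

T_f ≈ 32.6 °C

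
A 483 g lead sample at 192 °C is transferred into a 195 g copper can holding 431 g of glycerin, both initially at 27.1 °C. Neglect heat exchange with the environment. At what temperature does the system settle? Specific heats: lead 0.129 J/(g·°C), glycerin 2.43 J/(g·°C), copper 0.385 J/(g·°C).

T_f ≈ 35.8 °C

Conservation of energy gives ΣQ = 0:
483*0.129*(T − 192) + 431*2.43*(T − 27.1) + 195*0.385*(T − 27.1) = 0
62.31(T − 192) + 1047.3(T − 27.1) + 75.08(T − 27.1) = 0
(62.31 + 1047.3 + 75.08) T = 62.31*192 + 1047.3*27.1 + 75.08*27.1
T = 42380 / 1184.7 = 35.8 °C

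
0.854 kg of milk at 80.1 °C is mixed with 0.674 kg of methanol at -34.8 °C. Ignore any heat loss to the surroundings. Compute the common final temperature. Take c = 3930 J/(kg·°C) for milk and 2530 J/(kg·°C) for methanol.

With ΣQ=0 the equilibrium temperature is the m·c-weighted mean:
T_f = (3356.2·80.1 + 1705.2·(-34.8)) / (3356.2 + 1705.2)
    = 209492 / 5061.4 ≈ 41.39 °C

T_f ≈ 41.4 °C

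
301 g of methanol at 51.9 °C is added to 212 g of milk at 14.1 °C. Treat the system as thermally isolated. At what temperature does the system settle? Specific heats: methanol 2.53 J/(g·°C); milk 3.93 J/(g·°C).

|Q_methanol| = |Q_milk|:
301·2.53·(51.9 − T) = 212·3.93·(T − 14.1)
761.53(51.9 − T) = 833.16(T − 14.1)
1594.7 T = 51271  ⇒  T ≈ 32.15 °C

T_f ≈ 32.2 °C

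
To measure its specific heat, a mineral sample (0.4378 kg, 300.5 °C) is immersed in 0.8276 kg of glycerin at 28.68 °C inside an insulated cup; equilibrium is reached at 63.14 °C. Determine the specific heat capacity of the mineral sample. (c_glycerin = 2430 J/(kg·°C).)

Conservation of energy gives ΣQ = 0:
0.4378×c×(63.14 − 300.5) + 0.8276×2430×(63.14 − 28.68) = 0
-103.92 c = -69301
c = -69301/-103.92 ≈ 666.9 J/(kg·°C)

c ≈ 667 J/(kg·°C)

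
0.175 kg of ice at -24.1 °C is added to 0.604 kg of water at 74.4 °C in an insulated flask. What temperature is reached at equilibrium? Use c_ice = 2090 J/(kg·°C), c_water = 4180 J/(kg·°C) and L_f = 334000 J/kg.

T_f ≈ 37.0 °C

Conservation of energy gives ΣQ = 0:
ice -24.1→0 °C: 0.175×2090×24.1 = 8814.6
  latent heat to melt: 0.175×334000 = 58450
  meltwater 0→T: 0.175×4180×T = 731.5 T
  water: 2524.7(T − 74.4)
3256.2 T = 187839 − 67265 = 120575
T ≈ 37.03 °C (positive, so assuming full melt was valid).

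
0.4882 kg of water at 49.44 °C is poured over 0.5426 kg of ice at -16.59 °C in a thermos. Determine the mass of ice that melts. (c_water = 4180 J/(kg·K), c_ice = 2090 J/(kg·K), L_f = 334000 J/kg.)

m_melted ≈ 0.246 kg

Cooling the water to 0 °C releases 0.4882×4180×49.44 = 100891 J.
Of that, 0.5426×2090×16.59 = 18814 J goes to bring the ice to 0 °C, leaving 82077 J.
Fully melting the ice requires m_ice L_f = 0.5426×334000 = 181228 J.
That's not enough to melt it all — equilibrium is at 0 °C with ice remaining.
m_melt = 82077 / L_f = 0.2457 kg.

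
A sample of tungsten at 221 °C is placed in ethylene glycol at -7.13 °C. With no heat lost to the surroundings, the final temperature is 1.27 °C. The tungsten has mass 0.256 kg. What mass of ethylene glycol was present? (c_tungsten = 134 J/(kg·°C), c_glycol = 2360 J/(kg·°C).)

m ≈ 0.38 kg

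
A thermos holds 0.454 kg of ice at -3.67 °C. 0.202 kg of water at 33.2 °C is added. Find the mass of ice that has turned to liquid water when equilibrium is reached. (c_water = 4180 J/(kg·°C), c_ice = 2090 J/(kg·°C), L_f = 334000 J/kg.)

m_melted ≈ 0.0735 kg

Water can give up m c ΔT = 0.202×4180×33.2 = 28033 J before reaching 0 °C.
Of that, 0.454×2090×3.67 = 3482.3 J goes to bring the ice to 0 °C, leaving 24550 J.
Fully melting the ice requires m_ice L_f = 0.454×334000 = 151636 J.
Since 24550 < 151636 J, not all the ice melts; equilibrium is at 0 °C.
m_melted×334000 = 24550  ⇒  m_melted ≈ 0.0735 kg.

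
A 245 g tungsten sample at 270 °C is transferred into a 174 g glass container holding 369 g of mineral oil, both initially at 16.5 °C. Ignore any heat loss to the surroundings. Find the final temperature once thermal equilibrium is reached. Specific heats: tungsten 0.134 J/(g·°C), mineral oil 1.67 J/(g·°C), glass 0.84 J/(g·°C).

T_f ≈ 27.0 °C

Net heat exchanged in the isolated system is zero:
245·0.134·(T − 270) + 369·1.67·(T − 16.5) + 174·0.84·(T − 16.5) = 0
32.83(T − 270) + 616.23(T − 16.5) + 146.16(T − 16.5) = 0
(32.83 + 616.23 + 146.16) T = 32.83·270 + 616.23·16.5 + 146.16·16.5
T ≈ 26.97 °C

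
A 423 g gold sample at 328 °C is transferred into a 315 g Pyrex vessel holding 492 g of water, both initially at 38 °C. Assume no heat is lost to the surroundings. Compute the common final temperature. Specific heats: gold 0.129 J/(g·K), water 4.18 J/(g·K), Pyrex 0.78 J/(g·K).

T_f ≈ 44.7 °C

Taking heat into each body as positive, Σ m c ΔT = 0:
423·0.129·(T − 328) + 492·4.18·(T − 38) + 315·0.78·(T − 38) = 0
54.57(T − 328) + 2056.6(T − 38) + 245.7(T − 38) = 0
(54.57 + 2056.6 + 245.7) T = 54.57·328 + 2056.6·38 + 245.7·38
T ≈ 44.71 °C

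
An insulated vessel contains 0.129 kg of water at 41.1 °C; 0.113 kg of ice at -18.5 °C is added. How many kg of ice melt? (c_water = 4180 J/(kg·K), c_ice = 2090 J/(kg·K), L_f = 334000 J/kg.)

m_melted ≈ 0.0533 kg

Cooling the water to 0 °C releases 0.129×4180×41.1 = 22162 J.
Of that, 0.113×2090×18.5 = 4369.1 J goes to bring the ice to 0 °C, leaving 17793 J.
To melt every bit of ice: 0.113×334000 = 37742 J.
That's not enough to melt it all — equilibrium is at 0 °C with ice remaining.
m_melted×334000 = 17793  ⇒  m_melted ≈ 0.05327 kg.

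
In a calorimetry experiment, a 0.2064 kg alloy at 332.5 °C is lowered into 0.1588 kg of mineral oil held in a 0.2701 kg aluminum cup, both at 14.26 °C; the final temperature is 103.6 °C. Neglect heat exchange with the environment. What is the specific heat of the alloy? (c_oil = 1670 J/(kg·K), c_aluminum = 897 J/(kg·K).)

c ≈ 960 J/(kg·K)

Taking heat into each body as positive, Σ m c ΔT = 0:
0.2064·c·(103.6 − 332.5) + 0.1588·1670·(103.6 − 14.26) + 0.2701·897·(103.6 − 14.26) = 0
-47.24 c = -45338
c = -45338/-47.24 ≈ 959.6 J/(kg·K)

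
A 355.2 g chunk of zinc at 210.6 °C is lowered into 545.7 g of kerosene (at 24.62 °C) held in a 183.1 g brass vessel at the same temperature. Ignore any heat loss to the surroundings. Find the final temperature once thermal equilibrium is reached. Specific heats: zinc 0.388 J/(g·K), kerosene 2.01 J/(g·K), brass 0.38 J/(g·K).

T_f ≈ 44.3 °C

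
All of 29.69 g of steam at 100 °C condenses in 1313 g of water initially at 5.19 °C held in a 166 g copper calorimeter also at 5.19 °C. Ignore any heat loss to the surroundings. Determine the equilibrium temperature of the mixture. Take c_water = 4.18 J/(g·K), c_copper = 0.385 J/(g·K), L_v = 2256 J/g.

Net heat exchanged in the isolated system is zero:
latent heat released on condensation: 29.69·2256 = 66981
  condensate cools 100→T: 29.69·4.18·(T − 100) = 124.1(T − 100)
  water warms: 1313·4.18·(T − 5.19) = 5488.3(T − 5.19)
  copper cup: 166·0.385·(T − 5.19) = 63.91(T − 5.19)
5676.4 T = 66981 + 12410 + 28816 = 108207
T ≈ 19.06 °C, under the boiling point, so the assumption holds.

T_f ≈ 19.1 °C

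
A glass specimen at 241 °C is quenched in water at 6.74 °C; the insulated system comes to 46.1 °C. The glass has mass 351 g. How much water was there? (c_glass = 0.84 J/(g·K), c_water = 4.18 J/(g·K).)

m ≈ 349 g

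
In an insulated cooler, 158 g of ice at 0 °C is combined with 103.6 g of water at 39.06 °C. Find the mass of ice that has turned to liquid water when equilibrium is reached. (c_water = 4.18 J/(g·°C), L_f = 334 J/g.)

Water can give up m c ΔT = 103.6·4.18·39.06 = 16915 J before reaching 0 °C.
To melt every bit of ice: 158·334 = 52772 J.
Since 16915 < 52772 J, not all the ice melts; equilibrium is at 0 °C.
m_melt = 16915 / L_f = 50.64 g.

m_melted ≈ 50.6 g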